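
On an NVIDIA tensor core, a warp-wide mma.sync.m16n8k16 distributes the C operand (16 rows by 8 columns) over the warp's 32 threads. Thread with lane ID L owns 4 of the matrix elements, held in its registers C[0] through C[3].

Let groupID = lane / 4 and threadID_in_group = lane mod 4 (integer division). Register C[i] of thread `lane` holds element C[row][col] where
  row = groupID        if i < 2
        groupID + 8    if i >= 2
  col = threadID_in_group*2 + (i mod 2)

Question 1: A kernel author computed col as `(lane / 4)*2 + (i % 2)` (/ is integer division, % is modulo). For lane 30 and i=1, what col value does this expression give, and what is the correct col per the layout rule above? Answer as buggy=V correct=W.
`(lane / 4)*2 + (i % 2)`[30,1]→15
30: G=7,T=2
[1] (7+0,2*2+1) = (7,5)
col: 15 vs 5

buggy=15 correct=5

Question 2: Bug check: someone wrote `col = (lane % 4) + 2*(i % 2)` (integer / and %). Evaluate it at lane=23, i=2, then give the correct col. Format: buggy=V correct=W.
`(lane % 4) + 2*(i % 2)`[23,2]→3
L=23→G=23>>2=5, T=23&3=3
[2]→row 5+8=13  col 3·2+0=6
col: 3 vs 6

buggy=3 correct=6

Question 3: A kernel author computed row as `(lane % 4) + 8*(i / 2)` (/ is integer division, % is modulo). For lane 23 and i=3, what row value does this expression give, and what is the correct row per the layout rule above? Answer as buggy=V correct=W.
`(lane % 4) + 8*(i / 2)`[23,3]->11
L=23->gid=23>>2=5, tid=23&3=3
[3]->row 5+8=13  col 3·2+1=7
row: 11 vs 13

buggy=11 correct=13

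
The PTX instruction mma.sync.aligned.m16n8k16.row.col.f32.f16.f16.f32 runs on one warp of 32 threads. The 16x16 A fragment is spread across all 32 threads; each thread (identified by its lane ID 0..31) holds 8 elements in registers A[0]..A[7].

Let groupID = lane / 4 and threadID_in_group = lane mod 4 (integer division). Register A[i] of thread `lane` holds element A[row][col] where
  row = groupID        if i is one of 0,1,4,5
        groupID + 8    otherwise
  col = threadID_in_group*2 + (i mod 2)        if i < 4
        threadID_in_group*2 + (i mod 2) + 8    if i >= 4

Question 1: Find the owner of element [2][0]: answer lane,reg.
8,0

r:2=>grp=2,rB=0  c:0=>cB=0,tig=0,lo=0
L=2*4+0=8  i=0*4+0*2+0=0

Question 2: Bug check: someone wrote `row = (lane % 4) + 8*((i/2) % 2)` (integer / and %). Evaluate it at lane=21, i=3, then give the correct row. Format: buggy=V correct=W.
buggy=9 correct=13

`(lane % 4) + 8*((i/2) % 2)`[21,3]⇒9
L=21⇒gr=21>>2=5, th=21&3=1
[3]⇒row 5+8=13  col 1·2+1+0=3
row: 9 vs 13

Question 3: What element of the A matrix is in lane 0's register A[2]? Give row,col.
8,0

lane 0⇒0/4=0, 0 mod 4=0
i=2  r:0+8⇒8  c:2·0+0+0⇒0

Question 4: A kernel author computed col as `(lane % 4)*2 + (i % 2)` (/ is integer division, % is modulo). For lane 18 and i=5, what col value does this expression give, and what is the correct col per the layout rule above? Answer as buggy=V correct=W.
buggy=5 correct=13

`(lane % 4)*2 + (i % 2)`[18,5]->5
L=18->gid=18>>2=4, tid=18&3=2
[5]->row 4+0=4  col 2·2+1+8=13
col: 5 vs 13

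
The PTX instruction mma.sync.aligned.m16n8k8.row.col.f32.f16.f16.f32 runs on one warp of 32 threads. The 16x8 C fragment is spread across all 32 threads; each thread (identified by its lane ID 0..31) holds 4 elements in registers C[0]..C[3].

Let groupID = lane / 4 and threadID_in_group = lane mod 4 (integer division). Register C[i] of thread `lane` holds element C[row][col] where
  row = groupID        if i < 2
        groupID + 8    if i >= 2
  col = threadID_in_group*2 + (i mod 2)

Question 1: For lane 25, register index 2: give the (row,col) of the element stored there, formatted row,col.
L=25⇒gr=25>>2=6, th=25&3=1
[2]⇒row 6+8=14  col 1·2+0=2

14,2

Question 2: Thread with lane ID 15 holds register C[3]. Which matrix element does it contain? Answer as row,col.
lane 15⇒15/4=3, 15 mod 4=3
i=3  r:3+8⇒11  c:2·3+1⇒7

11,7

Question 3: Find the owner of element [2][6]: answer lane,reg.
r=2⇒gr=2,Rb=0  c=6⇒th=3,odd=0
L=2*4+3=11  i=0*2+0=0

11,0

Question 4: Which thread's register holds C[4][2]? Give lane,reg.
r:4=>grp=4,rB=0  c:2=>tig=1,lo=0
L=4*4+1=17  i=0*2+0=0

17,0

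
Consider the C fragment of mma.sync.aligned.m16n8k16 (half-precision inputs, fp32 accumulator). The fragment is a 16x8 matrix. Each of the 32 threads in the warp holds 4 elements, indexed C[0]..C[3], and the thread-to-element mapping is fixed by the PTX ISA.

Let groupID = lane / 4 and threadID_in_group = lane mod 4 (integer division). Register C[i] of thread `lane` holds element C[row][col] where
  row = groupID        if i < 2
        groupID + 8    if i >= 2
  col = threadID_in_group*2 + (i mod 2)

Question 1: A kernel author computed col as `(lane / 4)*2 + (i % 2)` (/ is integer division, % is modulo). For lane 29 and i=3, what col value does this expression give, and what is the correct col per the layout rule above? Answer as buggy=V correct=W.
buggy=15 correct=3

`(lane / 4)*2 + (i % 2)`[29,3]->15
lane 29->29/4=7, 29 mod 4=1
i=3  r:7+8->15  c:2·1+1->3
col: 15 vs 3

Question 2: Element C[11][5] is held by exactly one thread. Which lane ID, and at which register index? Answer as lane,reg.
r=11→G=3,rhi=1  c=5→T=2,p=1
L=3*4+2=14  i=1*2+1=3

14,3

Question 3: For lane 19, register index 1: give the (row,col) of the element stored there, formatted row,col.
4,7

lane 19: G=4 (19/4), T=3 (19%4)
i=1: r=4+0=4, c=3*2+1=7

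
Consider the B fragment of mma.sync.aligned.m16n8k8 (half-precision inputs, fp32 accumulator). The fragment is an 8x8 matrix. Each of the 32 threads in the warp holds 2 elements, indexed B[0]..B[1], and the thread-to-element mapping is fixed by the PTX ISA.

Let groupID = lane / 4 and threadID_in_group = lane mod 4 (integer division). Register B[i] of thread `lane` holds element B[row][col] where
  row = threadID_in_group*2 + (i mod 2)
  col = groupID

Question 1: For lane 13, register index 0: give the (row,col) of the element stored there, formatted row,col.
L=13⇒gr=13>>2=3, th=13&3=1
[0]⇒row 1·2+0=2  col gr=3

2,3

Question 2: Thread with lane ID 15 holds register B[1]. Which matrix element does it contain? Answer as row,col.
7,3

lane 15: grp=3 (15/4), tig=3 (15%4)
i=1: r=3*2+1=7, c=grp=3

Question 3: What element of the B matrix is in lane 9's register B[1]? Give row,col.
lane 9: G=2 (9/4), T=1 (9%4)
i=1: r=1*2+1=3, c=G=2

3,2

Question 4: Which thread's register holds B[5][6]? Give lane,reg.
c:6=>grp=6  r:5=>tig=2,lo=1
L=6*4+2=26  i=1=1

26,1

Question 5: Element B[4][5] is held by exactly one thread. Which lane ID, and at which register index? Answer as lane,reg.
c=5→G=5  r=4→T=2,p=0
L=5*4+2=22  i=0=0

22,0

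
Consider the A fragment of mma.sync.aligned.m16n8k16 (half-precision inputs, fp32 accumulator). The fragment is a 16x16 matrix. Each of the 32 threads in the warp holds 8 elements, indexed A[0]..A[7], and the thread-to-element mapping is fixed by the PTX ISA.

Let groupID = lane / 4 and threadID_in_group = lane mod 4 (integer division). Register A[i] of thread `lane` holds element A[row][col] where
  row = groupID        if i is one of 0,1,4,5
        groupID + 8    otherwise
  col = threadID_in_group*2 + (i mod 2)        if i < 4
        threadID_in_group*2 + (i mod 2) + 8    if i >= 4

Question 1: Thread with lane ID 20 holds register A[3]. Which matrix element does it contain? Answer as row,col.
lane 20->20/4=5, 20 mod 4=0
i=3  r:5+8->13  c:2·0+1+0->1

13,1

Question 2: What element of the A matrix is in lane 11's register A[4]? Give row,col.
11: gr=2,th=3
[4] (2+0,3*2+0+8) = (2,14)

2,14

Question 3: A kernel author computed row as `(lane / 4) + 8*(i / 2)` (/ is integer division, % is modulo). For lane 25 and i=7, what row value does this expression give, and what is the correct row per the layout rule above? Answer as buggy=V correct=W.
`(lane / 4) + 8*(i / 2)`[25,7]->30
lane 25->25/4=6, 25 mod 4=1
i=7  r:6+8->14  c:2·1+1+8->11
row: 30 vs 14

buggy=30 correct=14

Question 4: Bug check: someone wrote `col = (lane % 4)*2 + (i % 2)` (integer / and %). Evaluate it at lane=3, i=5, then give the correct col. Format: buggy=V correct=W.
buggy=7 correct=15

`(lane % 4)*2 + (i % 2)`[3,5]→7
lane 3→3/4=0, 3 mod 4=3
i=5  r:0+0→0  c:2·3+1+8→15
col: 7 vs 15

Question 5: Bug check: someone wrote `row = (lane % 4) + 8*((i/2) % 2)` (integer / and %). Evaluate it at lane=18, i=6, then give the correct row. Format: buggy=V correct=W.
buggy=10 correct=12

`(lane % 4) + 8*((i/2) % 2)`[18,6]→10
L=18→G=18>>2=4, T=18&3=2
[6]→row 4+8=12  col 2·2+0+8=12
row: 10 vs 12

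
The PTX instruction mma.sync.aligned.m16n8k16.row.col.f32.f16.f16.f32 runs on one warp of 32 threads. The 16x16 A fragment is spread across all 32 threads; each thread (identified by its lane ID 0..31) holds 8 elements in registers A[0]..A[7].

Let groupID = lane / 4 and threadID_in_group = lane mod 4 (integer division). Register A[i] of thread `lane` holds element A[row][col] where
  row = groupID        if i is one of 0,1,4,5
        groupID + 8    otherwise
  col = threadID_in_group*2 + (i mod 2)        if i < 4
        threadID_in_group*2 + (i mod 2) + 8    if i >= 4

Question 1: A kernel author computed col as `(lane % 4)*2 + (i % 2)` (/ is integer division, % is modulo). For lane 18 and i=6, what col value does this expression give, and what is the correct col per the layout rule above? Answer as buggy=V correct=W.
buggy=4 correct=12

`(lane % 4)*2 + (i % 2)`[18,6]=>4
lane 18: grp=4 (18/4), tig=2 (18%4)
i=6: r=4+8=12, c=2*2+0+8=12
col: 4 vs 12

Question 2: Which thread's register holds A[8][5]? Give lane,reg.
r:8=>grp=0,rB=1  c:5=>cB=0,tig=2,lo=1
L=0*4+2=2  i=0*4+1*2+1=3

2,3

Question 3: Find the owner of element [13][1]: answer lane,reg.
r=13⇒gr=5,Rb=1  c=1⇒Cb=0,th=0,odd=1
L=5*4+0=20  i=0*4+1*2+1=3

20,3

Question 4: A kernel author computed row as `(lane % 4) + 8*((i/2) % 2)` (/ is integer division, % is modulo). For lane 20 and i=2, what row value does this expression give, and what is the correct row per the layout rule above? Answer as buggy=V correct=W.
buggy=8 correct=13

`(lane % 4) + 8*((i/2) % 2)`[20,2]->8
lane 20->20/4=5, 20 mod 4=0
i=2  r:5+8->13  c:2·0+0+0->0
row: 8 vs 13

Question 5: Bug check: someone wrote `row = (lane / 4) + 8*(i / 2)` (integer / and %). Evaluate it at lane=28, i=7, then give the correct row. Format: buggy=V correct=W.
`(lane / 4) + 8*(i / 2)`[28,7]->31
28: gid=7,tid=0
[7] (7+8,0*2+1+8) = (15,9)
row: 31 vs 15

buggy=31 correct=15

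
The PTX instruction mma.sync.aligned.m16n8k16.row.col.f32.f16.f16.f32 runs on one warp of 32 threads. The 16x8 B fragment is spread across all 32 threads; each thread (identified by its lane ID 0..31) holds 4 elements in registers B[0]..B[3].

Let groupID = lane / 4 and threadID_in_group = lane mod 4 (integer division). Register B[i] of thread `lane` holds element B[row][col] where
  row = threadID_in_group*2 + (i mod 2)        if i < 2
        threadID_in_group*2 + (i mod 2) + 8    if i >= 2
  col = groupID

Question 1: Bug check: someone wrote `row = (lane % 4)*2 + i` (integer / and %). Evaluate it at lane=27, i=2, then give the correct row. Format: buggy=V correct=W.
buggy=8 correct=14

`(lane % 4)*2 + i`[27,2]→8
L=27→G=27>>2=6, T=27&3=3
[2]→row 3·2+0+8=14  col G=6
row: 8 vs 14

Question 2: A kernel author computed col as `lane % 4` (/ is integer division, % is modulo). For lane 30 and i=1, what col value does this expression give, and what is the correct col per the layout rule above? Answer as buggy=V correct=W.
buggy=2 correct=7

`lane % 4`[30,1]⇒2
30: gr=7,th=2
[1] (2*2+1+0,7) = (5,7)
col: 2 vs 7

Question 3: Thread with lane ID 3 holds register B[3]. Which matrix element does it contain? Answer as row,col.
lane 3: grp=0 (3/4), tig=3 (3%4)
i=3: r=3*2+1+8=15, c=grp=0

15,0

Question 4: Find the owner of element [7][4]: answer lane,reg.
c=4->g=4  r=7->rb=0,t=3,b0=1
L=4*4+3=19  i=0*2+1=1

19,1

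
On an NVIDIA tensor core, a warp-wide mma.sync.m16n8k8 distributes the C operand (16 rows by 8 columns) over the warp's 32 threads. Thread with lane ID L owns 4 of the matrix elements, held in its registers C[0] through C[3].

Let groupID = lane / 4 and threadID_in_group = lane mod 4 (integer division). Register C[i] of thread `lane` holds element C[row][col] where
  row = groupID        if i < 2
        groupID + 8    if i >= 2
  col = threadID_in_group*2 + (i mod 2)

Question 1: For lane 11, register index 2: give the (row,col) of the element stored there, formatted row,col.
lane 11=>11/4=2, 11 mod 4=3
i=2  r:2+8=>10  c:2·3+0=>6

10,6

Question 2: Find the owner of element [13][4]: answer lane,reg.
r:13=>grp=5,rB=1  c:4=>tig=2,lo=0
L=5*4+2=22  i=1*2+0=2

22,2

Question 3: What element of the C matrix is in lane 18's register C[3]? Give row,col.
12,5

lane 18: grp=4 (18/4), tig=2 (18%4)
i=3: r=4+8=12, c=2*2+1=5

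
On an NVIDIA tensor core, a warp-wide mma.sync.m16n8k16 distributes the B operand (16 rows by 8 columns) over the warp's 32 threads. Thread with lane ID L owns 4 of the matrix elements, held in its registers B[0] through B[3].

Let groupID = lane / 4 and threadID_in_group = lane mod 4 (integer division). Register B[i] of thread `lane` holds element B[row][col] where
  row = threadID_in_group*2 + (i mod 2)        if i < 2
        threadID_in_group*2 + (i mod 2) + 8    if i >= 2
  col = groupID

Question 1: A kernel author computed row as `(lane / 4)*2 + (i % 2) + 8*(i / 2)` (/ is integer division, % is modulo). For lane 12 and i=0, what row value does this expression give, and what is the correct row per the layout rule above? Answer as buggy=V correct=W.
buggy=6 correct=0

`(lane / 4)*2 + (i % 2) + 8*(i / 2)`[12,0]->6
lane 12->12/4=3, 12 mod 4=0
i=0  r:2·0+0+0->0  c:3
row: 6 vs 0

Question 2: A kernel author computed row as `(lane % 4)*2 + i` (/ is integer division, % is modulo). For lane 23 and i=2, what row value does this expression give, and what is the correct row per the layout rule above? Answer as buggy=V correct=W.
buggy=8 correct=14

`(lane % 4)*2 + i`[23,2]=>8
lane 23=>23/4=5, 23 mod 4=3
i=2  r:2·3+0+8=>14  c:5
row: 8 vs 14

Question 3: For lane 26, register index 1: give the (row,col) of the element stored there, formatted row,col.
lane 26->26/4=6, 26 mod 4=2
i=1  r:2·2+1+0->5  c:6

5,6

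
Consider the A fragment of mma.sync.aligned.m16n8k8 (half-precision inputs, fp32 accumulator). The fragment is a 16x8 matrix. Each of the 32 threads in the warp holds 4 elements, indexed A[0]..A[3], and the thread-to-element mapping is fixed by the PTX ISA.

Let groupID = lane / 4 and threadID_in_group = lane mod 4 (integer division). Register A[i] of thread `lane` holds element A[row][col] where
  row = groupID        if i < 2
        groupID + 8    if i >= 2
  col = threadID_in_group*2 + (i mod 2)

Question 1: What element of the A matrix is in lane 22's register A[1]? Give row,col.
5,5

22: G=5,T=2
[1] (5+0,2*2+1) = (5,5)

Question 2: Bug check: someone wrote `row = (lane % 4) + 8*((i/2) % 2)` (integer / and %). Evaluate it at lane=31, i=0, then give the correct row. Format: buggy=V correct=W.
buggy=3 correct=7

`(lane % 4) + 8*((i/2) % 2)`[31,0]→3
lane 31→31/4=7, 31 mod 4=3
i=0  r:7+0→7  c:2·3+0→6
row: 3 vs 7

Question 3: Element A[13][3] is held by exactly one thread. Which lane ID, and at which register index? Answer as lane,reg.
r=13→G=5,rhi=1  c=3→T=1,p=1
L=5*4+1=21  i=1*2+1=3

21,3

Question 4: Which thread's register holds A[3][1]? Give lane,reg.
12,1

r: 3->gid=3,r8=0  c: 1->tid=0,i&1=1
L=3*4+0=12  i=0*2+1=1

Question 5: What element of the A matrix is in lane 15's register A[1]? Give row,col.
3,7

L=15->gid=15>>2=3, tid=15&3=3
[1]->row 3+0=3  col 3·2+1=7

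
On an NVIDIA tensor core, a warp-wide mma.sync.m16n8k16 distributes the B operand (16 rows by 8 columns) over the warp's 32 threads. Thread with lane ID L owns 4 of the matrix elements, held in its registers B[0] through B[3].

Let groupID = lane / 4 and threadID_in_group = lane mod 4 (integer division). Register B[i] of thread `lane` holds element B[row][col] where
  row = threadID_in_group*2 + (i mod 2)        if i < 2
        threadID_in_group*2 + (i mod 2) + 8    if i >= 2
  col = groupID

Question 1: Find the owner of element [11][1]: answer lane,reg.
5,3

c: 1->gid=1  r: 11->r8=1,tid=1,i&1=1
L=1*4+1=5  i=1*2+1=3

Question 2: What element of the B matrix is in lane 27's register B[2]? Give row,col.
14,6

L=27⇒gr=27>>2=6, th=27&3=3
[2]⇒row 3·2+0+8=14  col gr=6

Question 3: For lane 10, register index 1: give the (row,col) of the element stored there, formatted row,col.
lane 10=>10/4=2, 10 mod 4=2
i=1  r:2·2+1+0=>5  c:2

5,2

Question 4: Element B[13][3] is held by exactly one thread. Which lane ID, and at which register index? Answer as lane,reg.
c: 3->gid=3  r: 13->r8=1,tid=2,i&1=1
L=3*4+2=14  i=1*2+1=3

14,3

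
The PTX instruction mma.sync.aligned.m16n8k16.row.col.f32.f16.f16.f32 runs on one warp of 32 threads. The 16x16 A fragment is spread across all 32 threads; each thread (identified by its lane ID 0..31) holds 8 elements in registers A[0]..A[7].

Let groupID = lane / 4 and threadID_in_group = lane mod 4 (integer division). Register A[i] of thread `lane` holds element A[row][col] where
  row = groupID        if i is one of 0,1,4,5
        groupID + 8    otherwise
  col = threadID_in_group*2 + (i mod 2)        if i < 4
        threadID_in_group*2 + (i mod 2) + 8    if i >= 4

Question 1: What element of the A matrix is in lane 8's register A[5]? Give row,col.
8: grp=2,tig=0
[5] (2+0,0*2+1+8) = (2,9)

2,9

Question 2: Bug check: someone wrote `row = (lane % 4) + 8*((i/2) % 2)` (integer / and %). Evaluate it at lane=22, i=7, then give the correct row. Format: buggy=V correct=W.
buggy=10 correct=13

`(lane % 4) + 8*((i/2) % 2)`[22,7]⇒10
lane 22: gr=5 (22/4), th=2 (22%4)
i=7: r=5+8=13, c=2*2+1+8=13
row: 10 vs 13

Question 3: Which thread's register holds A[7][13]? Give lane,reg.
r=7⇒gr=7,Rb=0  c=13⇒Cb=1,th=2,odd=1
L=7*4+2=30  i=1*4+0*2+1=5

30,5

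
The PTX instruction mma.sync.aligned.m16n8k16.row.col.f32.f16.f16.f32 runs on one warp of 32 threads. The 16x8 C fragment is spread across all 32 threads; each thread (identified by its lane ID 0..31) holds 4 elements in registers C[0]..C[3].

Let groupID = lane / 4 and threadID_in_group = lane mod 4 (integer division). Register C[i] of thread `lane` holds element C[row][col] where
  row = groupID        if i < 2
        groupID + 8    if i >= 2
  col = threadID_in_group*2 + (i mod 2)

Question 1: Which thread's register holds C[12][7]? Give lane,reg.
r=12→G=4,rhi=1  c=7→T=3,p=1
L=4*4+3=19  i=1*2+1=3

19,3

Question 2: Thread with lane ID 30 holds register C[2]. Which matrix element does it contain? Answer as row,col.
15,4

30: grp=7,tig=2
[2] (7+8,2*2+0) = (15,4)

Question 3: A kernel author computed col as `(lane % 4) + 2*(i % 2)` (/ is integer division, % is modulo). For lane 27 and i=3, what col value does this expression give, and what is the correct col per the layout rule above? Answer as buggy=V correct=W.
buggy=5 correct=7

`(lane % 4) + 2*(i % 2)`[27,3]->5
27: gid=6,tid=3
[3] (6+8,3*2+1) = (14,7)
col: 5 vs 7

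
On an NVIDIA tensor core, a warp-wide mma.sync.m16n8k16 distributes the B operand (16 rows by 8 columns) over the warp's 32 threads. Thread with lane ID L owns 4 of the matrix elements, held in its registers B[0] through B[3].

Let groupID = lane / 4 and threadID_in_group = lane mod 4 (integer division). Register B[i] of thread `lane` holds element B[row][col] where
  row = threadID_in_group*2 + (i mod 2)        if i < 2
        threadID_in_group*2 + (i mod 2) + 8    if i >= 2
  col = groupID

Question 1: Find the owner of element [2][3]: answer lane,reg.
c:3=>grp=3  r:2=>rB=0,tig=1,lo=0
L=3*4+1=13  i=0*2+0=0

13,0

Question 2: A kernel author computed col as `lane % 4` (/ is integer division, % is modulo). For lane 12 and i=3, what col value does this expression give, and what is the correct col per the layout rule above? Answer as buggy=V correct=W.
`lane % 4`[12,3]->0
L=12->gid=12>>2=3, tid=12&3=0
[3]->row 0·2+1+8=9  col gid=3
col: 0 vs 3

buggy=0 correct=3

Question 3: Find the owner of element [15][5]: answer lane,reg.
23,3

c=5⇒gr=5  r=15⇒Rb=1,th=3,odd=1
L=5*4+3=23  i=1*2+1=3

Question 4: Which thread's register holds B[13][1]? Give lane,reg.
c:1=>grp=1  r:13=>rB=1,tig=2,lo=1
L=1*4+2=6  i=1*2+1=3

6,3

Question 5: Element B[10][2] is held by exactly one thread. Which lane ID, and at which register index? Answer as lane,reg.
9,2

c=2->g=2  r=10->rb=1,t=1,b0=0
L=2*4+1=9  i=1*2+0=2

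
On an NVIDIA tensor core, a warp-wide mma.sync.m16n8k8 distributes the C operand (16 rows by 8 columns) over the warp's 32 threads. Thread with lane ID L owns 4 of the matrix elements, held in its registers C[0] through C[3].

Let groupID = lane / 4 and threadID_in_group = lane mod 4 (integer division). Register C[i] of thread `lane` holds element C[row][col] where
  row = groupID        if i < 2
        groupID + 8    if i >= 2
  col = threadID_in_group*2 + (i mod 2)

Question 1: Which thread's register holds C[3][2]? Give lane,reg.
r=3⇒gr=3,Rb=0  c=2⇒th=1,odd=0
L=3*4+1=13  i=0*2+0=0

13,0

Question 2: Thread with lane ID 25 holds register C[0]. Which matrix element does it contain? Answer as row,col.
L=25=>grp=25>>2=6, tig=25&3=1
[0]=>row 6+0=6  col 1·2+0=2

6,2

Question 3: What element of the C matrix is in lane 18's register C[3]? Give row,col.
12,5

lane 18→18/4=4, 18 mod 4=2
i=3  r:4+8→12  c:2·2+1→5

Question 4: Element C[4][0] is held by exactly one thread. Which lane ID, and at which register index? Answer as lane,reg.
16,0

r=4⇒gr=4,Rb=0  c=0⇒th=0,odd=0
L=4*4+0=16  i=0*2+0=0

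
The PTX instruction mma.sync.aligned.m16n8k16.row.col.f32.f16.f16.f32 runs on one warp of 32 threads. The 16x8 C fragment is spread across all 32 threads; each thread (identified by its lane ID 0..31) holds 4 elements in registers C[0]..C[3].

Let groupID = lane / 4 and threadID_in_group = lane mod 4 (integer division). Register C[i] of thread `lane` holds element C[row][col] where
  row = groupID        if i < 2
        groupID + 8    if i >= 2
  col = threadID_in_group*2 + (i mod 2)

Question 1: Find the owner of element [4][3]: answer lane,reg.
r:4=>grp=4,rB=0  c:3=>tig=1,lo=1
L=4*4+1=17  i=0*2+1=1

17,1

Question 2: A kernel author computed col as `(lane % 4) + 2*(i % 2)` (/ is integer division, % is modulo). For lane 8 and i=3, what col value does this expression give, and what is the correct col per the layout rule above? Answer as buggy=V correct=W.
buggy=2 correct=1

`(lane % 4) + 2*(i % 2)`[8,3]->2
8: g=2,t=0
[3] (2+8,0*2+1) = (10,1)
col: 2 vs 1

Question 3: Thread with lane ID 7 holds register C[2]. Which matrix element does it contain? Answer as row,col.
lane 7: g=1 (7/4), t=3 (7%4)
i=2: r=1+8=9, c=3*2+0=6

9,6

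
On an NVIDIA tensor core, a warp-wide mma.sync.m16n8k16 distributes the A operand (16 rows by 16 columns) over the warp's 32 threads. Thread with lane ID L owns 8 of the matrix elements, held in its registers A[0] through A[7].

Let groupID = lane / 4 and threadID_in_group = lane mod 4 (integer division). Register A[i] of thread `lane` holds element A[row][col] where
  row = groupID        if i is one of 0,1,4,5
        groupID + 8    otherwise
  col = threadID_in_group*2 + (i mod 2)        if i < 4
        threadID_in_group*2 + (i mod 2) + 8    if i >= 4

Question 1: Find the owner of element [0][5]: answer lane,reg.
r:0=>grp=0,rB=0  c:5=>cB=0,tig=2,lo=1
L=0*4+2=2  i=0*4+0*2+1=1

2,1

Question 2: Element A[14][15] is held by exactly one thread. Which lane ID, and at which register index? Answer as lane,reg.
r=14⇒gr=6,Rb=1  c=15⇒Cb=1,th=3,odd=1
L=6*4+3=27  i=1*4+1*2+1=7

27,7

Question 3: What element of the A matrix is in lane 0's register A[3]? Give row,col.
lane 0⇒0/4=0, 0 mod 4=0
i=3  r:0+8⇒8  c:2·0+1+0⇒1

8,1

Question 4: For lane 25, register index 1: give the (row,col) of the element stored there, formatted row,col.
lane 25: gid=6 (25/4), tid=1 (25%4)
i=1: r=6+0=6, c=1*2+1+0=3

6,3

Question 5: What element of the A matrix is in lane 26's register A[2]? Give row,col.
14,4

lane 26=>26/4=6, 26 mod 4=2
i=2  r:6+8=>14  c:2·2+0+0=>4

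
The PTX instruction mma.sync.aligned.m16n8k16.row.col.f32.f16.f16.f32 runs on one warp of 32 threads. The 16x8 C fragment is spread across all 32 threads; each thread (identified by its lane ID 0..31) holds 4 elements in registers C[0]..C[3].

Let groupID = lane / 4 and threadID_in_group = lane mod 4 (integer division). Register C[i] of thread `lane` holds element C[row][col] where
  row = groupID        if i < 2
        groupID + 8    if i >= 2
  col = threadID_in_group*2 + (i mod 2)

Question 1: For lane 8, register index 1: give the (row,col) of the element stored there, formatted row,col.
8: gid=2,tid=0
[1] (2+0,0*2+1) = (2,1)

2,1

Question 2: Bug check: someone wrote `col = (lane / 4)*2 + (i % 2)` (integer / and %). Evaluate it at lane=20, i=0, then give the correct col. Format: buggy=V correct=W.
buggy=10 correct=0

`(lane / 4)*2 + (i % 2)`[20,0]⇒10
20: gr=5,th=0
[0] (5+0,0*2+0) = (5,0)
col: 10 vs 0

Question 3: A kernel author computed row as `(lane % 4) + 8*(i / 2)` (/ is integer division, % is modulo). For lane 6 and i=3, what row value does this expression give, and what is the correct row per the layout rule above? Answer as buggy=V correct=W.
buggy=10 correct=9

`(lane % 4) + 8*(i / 2)`[6,3]→10
lane 6: G=1 (6/4), T=2 (6%4)
i=3: r=1+8=9, c=2*2+1=5
row: 10 vs 9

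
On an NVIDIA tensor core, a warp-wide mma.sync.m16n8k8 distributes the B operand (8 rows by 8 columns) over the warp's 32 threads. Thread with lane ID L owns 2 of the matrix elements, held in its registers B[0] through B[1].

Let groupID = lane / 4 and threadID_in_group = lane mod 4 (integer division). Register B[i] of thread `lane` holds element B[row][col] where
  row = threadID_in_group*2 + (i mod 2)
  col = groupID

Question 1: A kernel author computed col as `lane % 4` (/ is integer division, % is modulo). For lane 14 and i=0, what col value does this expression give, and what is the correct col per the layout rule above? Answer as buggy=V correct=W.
buggy=2 correct=3

`lane % 4`[14,0]→2
lane 14: G=3 (14/4), T=2 (14%4)
i=0: r=2*2+0=4, c=G=3
col: 2 vs 3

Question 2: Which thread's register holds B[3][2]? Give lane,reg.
9,1

c: 2->gid=2  r: 3->tid=1,i&1=1
L=2*4+1=9  i=1=1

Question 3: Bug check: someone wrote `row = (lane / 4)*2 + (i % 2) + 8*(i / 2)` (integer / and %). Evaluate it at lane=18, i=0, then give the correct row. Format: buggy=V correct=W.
`(lane / 4)*2 + (i % 2) + 8*(i / 2)`[18,0]->8
lane 18: g=4 (18/4), t=2 (18%4)
i=0: r=2*2+0=4, c=g=4
row: 8 vs 4

buggy=8 correct=4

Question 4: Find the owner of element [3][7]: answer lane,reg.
c=7->g=7  r=3->t=1,b0=1
L=7*4+1=29  i=1=1

29,1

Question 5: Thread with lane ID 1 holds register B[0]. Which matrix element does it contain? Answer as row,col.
2,0

lane 1: gr=0 (1/4), th=1 (1%4)
i=0: r=1*2+0=2, c=gr=0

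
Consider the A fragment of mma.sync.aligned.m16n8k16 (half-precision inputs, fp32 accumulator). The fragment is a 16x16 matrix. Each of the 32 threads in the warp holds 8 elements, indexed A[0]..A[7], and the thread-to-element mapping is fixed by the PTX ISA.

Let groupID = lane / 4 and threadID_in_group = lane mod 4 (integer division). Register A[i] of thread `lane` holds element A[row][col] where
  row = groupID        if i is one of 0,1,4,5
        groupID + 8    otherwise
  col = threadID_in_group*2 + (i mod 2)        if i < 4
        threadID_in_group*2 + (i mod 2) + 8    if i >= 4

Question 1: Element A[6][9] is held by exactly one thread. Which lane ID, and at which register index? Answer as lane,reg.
r=6→G=6,rhi=0  c=9→chi=1,T=0,p=1
L=6*4+0=24  i=1*4+0*2+1=5

24,5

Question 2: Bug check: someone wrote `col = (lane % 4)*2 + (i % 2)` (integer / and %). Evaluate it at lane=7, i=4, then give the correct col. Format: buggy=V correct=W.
buggy=6 correct=14

`(lane % 4)*2 + (i % 2)`[7,4]->6
L=7->gid=7>>2=1, tid=7&3=3
[4]->row 1+0=1  col 3·2+0+8=14
col: 6 vs 14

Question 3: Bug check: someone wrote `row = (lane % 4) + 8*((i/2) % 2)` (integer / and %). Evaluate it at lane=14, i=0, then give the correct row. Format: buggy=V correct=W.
`(lane % 4) + 8*((i/2) % 2)`[14,0]->2
L=14->gid=14>>2=3, tid=14&3=2
[0]->row 3+0=3  col 2·2+0+0=4
row: 2 vs 3

buggy=2 correct=3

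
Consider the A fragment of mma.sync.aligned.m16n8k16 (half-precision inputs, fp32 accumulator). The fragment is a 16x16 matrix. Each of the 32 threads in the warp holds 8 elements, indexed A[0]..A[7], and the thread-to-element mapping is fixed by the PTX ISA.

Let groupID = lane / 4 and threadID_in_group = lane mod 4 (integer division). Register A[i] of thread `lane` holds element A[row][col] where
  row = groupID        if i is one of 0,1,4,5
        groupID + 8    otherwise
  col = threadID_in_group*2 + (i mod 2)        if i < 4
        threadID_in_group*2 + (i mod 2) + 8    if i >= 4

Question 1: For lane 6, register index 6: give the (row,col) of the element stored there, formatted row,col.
lane 6: gid=1 (6/4), tid=2 (6%4)
i=6: r=1+8=9, c=2*2+0+8=12

9,12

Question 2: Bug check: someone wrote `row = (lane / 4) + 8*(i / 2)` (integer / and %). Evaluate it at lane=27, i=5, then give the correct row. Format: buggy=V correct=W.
`(lane / 4) + 8*(i / 2)`[27,5]⇒22
lane 27: gr=6 (27/4), th=3 (27%4)
i=5: r=6+0=6, c=3*2+1+8=15
row: 22 vs 6

buggy=22 correct=6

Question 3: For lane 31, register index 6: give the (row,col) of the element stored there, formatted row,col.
15,14

lane 31: gr=7 (31/4), th=3 (31%4)
i=6: r=7+8=15, c=3*2+0+8=14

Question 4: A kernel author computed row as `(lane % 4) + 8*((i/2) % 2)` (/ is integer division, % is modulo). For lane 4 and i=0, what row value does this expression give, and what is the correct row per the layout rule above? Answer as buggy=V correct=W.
buggy=0 correct=1

`(lane % 4) + 8*((i/2) % 2)`[4,0]->0
4: g=1,t=0
[0] (1+0,0*2+0+0) = (1,0)
row: 0 vs 1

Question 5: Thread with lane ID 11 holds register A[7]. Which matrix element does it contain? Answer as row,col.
10,15

lane 11⇒11/4=2, 11 mod 4=3
i=7  r:2+8⇒10  c:2·3+1+8⇒15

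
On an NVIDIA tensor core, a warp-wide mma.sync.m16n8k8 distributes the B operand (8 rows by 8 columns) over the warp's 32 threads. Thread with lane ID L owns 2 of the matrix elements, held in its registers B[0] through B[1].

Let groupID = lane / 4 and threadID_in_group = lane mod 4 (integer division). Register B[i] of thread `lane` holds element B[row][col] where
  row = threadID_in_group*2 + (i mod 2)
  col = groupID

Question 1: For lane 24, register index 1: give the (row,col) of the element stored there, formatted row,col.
1,6

lane 24: G=6 (24/4), T=0 (24%4)
i=1: r=0*2+1=1, c=G=6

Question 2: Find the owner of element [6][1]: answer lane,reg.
c=1->g=1  r=6->t=3,b0=0
L=1*4+3=7  i=0=0

7,0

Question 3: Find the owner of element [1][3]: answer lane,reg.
12,1

c: 3->gid=3  r: 1->tid=0,i&1=1
L=3*4+0=12  i=1=1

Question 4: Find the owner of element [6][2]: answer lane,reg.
c:2=>grp=2  r:6=>tig=3,lo=0
L=2*4+3=11  i=0=0

11,0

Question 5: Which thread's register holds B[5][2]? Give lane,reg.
10,1

c=2⇒gr=2  r=5⇒th=2,odd=1
L=2*4+2=10  i=1=1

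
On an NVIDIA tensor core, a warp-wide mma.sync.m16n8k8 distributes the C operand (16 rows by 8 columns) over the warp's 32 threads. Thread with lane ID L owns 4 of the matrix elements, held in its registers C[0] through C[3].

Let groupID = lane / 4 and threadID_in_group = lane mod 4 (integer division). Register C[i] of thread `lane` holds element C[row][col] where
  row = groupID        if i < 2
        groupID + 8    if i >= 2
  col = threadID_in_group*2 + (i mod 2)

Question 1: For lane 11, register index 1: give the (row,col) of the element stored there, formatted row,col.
2,7

11: gid=2,tid=3
[1] (2+0,3*2+1) = (2,7)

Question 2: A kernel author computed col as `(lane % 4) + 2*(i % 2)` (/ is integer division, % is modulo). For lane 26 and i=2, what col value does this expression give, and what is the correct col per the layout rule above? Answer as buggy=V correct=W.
`(lane % 4) + 2*(i % 2)`[26,2]→2
26: G=6,T=2
[2] (6+8,2*2+0) = (14,4)
col: 2 vs 4

buggy=2 correct=4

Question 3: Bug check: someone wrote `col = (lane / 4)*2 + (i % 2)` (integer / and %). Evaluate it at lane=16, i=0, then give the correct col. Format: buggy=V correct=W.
buggy=8 correct=0

`(lane / 4)*2 + (i % 2)`[16,0]⇒8
L=16⇒gr=16>>2=4, th=16&3=0
[0]⇒row 4+0=4  col 0·2+0=0
col: 8 vs 0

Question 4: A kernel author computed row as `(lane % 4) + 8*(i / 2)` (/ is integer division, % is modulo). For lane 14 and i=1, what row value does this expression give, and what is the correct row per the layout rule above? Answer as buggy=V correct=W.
`(lane % 4) + 8*(i / 2)`[14,1]⇒2
L=14⇒gr=14>>2=3, th=14&3=2
[1]⇒row 3+0=3  col 2·2+1=5
row: 2 vs 3

buggy=2 correct=3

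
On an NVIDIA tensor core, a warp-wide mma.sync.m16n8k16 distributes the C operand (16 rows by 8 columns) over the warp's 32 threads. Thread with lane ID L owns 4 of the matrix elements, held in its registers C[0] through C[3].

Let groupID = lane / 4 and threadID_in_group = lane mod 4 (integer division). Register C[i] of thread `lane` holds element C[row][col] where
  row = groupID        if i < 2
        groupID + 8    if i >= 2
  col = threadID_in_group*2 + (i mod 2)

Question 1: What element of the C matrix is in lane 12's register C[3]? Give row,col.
L=12->g=12>>2=3, t=12&3=0
[3]->row 3+8=11  col 0·2+1=1

11,1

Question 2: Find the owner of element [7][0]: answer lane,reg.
28,0

r=7->g=7,rb=0  c=0->t=0,b0=0
L=7*4+0=28  i=0*2+0=0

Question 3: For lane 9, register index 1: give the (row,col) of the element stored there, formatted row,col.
L=9=>grp=9>>2=2, tig=9&3=1
[1]=>row 2+0=2  col 1·2+1=3

2,3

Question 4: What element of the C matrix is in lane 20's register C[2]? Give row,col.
13,0

lane 20⇒20/4=5, 20 mod 4=0
i=2  r:5+8⇒13  c:2·0+0⇒0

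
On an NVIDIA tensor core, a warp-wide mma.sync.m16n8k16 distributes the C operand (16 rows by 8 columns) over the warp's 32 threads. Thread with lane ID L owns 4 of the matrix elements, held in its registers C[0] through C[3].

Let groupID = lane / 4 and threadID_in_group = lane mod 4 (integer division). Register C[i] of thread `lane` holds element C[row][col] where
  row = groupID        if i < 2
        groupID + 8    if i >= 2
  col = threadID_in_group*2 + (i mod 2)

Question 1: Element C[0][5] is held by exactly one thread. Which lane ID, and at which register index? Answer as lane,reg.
r=0⇒gr=0,Rb=0  c=5⇒th=2,odd=1
L=0*4+2=2  i=0*2+1=1

2,1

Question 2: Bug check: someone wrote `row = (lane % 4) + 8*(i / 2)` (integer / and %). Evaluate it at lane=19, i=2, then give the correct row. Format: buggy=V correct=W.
`(lane % 4) + 8*(i / 2)`[19,2]->11
19: g=4,t=3
[2] (4+8,3*2+0) = (12,6)
row: 11 vs 12

buggy=11 correct=12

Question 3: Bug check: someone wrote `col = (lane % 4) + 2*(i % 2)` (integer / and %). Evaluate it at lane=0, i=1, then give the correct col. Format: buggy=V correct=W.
buggy=2 correct=1

`(lane % 4) + 2*(i % 2)`[0,1]->2
L=0->gid=0>>2=0, tid=0&3=0
[1]->row 0+0=0  col 0·2+1=1
col: 2 vs 1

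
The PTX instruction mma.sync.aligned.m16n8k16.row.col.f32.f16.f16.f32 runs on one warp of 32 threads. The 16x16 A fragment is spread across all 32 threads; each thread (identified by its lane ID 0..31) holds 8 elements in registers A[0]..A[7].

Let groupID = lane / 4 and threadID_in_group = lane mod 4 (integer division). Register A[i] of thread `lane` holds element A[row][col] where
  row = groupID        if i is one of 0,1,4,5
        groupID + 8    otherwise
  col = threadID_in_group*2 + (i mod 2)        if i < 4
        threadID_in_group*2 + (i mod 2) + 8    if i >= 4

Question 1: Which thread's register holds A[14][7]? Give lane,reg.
27,3

r=14→G=6,rhi=1  c=7→chi=0,T=3,p=1
L=6*4+3=27  i=0*4+1*2+1=3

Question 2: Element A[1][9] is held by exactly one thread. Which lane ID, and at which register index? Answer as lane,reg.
r=1->g=1,rb=0  c=9->cb=1,t=0,b0=1
L=1*4+0=4  i=1*4+0*2+1=5

4,5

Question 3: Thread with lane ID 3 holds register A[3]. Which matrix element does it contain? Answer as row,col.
3: gid=0,tid=3
[3] (0+8,3*2+1+0) = (8,7)

8,7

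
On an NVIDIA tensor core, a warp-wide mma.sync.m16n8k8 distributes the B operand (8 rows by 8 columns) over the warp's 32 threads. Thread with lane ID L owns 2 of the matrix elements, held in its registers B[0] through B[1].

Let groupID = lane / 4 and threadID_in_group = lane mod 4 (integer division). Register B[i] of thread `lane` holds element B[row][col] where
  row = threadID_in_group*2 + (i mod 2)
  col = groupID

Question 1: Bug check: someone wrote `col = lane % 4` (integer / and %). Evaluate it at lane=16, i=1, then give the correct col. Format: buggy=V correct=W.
`lane % 4`[16,1]->0
L=16->gid=16>>2=4, tid=16&3=0
[1]->row 0·2+1=1  col gid=4
col: 0 vs 4

buggy=0 correct=4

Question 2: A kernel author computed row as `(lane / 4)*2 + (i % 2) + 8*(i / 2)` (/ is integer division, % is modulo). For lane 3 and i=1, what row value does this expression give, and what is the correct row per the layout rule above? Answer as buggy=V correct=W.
buggy=1 correct=7

`(lane / 4)*2 + (i % 2) + 8*(i / 2)`[3,1]->1
lane 3: gid=0 (3/4), tid=3 (3%4)
i=1: r=3*2+1=7, c=gid=0
row: 1 vs 7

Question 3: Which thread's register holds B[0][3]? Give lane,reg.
c: 3->gid=3  r: 0->tid=0,i&1=0
L=3*4+0=12  i=0=0

12,0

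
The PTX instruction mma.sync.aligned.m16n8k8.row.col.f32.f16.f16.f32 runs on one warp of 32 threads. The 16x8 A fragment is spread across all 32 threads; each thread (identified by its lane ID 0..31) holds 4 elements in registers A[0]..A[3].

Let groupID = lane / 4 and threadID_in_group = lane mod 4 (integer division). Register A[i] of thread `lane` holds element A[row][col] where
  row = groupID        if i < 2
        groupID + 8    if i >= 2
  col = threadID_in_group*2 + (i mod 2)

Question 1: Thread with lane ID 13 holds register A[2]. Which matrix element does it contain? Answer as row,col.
11,2

13: gid=3,tid=1
[2] (3+8,1*2+0) = (11,2)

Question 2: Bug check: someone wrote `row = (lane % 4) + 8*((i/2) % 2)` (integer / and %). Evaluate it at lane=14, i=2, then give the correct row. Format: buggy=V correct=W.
`(lane % 4) + 8*((i/2) % 2)`[14,2]=>10
lane 14: grp=3 (14/4), tig=2 (14%4)
i=2: r=3+8=11, c=2*2+0=4
row: 10 vs 11

buggy=10 correct=11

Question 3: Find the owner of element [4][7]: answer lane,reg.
19,1

r: 4->gid=4,r8=0  c: 7->tid=3,i&1=1
L=4*4+3=19  i=0*2+1=1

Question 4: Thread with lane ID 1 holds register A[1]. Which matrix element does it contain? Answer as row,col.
0,3

lane 1: gr=0 (1/4), th=1 (1%4)
i=1: r=0+0=0, c=1*2+1=3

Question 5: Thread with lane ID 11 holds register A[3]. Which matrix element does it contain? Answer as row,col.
lane 11⇒11/4=2, 11 mod 4=3
i=3  r:2+8⇒10  c:2·3+1⇒7

10,7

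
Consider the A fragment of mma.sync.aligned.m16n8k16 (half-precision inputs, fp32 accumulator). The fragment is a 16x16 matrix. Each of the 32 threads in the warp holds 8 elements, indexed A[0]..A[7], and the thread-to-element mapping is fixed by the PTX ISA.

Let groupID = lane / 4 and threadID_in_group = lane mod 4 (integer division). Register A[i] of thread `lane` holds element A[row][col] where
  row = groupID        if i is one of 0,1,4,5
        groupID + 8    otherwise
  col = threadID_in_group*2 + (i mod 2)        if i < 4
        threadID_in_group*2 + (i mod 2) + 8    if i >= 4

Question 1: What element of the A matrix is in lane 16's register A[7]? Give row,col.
lane 16: gr=4 (16/4), th=0 (16%4)
i=7: r=4+8=12, c=0*2+1+8=9

12,9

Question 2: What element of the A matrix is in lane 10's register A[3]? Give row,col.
lane 10->10/4=2, 10 mod 4=2
i=3  r:2+8->10  c:2·2+1+0->5

10,5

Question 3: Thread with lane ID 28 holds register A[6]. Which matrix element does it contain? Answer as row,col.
lane 28: G=7 (28/4), T=0 (28%4)
i=6: r=7+8=15, c=0*2+0+8=8

15,8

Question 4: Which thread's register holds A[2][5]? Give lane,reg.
10,1

r: 2->gid=2,r8=0  c: 5->c8=0,tid=2,i&1=1
L=2*4+2=10  i=0*4+0*2+1=1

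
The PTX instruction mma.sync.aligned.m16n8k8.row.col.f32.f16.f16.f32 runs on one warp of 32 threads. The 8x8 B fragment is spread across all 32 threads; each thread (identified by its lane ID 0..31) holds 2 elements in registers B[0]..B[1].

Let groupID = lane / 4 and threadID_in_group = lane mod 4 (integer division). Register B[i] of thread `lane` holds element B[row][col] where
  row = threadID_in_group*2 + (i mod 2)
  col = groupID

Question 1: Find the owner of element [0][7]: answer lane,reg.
c=7→G=7  r=0→T=0,p=0
L=7*4+0=28  i=0=0

28,0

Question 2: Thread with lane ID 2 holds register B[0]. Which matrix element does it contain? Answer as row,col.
L=2->g=2>>2=0, t=2&3=2
[0]->row 2·2+0=4  col g=0

4,0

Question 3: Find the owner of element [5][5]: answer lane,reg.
22,1

c: 5->gid=5  r: 5->tid=2,i&1=1
L=5*4+2=22  i=1=1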